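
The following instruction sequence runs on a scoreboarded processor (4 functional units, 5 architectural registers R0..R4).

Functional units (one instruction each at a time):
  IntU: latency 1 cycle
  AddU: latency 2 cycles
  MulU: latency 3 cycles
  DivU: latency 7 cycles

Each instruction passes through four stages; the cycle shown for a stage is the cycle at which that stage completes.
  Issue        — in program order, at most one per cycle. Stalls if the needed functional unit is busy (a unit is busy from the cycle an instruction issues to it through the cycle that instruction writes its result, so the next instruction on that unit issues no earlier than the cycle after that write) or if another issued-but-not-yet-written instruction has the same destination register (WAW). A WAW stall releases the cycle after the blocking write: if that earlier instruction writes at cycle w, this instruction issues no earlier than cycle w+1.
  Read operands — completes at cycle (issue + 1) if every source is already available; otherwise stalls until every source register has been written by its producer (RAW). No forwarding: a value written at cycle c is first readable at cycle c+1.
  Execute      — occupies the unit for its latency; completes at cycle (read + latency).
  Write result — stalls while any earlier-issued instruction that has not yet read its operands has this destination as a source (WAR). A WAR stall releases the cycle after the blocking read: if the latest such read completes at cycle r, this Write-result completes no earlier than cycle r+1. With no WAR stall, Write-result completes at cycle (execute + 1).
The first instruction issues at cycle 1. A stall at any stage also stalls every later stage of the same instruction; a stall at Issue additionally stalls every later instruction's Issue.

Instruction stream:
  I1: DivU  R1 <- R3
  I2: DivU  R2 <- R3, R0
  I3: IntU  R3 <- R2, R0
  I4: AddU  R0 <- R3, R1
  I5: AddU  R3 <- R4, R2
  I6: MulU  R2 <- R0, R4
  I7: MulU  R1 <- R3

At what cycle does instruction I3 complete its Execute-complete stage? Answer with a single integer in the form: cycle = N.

cycle = 22

c1: issue I1 (DivU)
c2: I1 read-ops
c9: I1 finished on DivU
c10: I1→R1
c11: issue I2 (DivU)
c12: I2 read-ops | issue I3 (IntU)
c13: issue I4 (AddU)
c19: I2 finished on DivU
c20: I2→R2
c21: I3 read-ops
c22: I3 finished on IntU
c23: I3→R3
c24: I4 read-ops
c26: I4 finished on AddU
c27: I4→R0
c28: issue I5 (AddU)
c29: I5 read-ops | issue I6 (MulU)
c30: I6 read-ops
c31: I5 finished on AddU
c32: I5→R3
c33: I6 finished on MulU
c34: I6→R2
c35: issue I7 (MulU)
c36: I7 read-ops
c39: I7 finished on MulU
c40: I7→R1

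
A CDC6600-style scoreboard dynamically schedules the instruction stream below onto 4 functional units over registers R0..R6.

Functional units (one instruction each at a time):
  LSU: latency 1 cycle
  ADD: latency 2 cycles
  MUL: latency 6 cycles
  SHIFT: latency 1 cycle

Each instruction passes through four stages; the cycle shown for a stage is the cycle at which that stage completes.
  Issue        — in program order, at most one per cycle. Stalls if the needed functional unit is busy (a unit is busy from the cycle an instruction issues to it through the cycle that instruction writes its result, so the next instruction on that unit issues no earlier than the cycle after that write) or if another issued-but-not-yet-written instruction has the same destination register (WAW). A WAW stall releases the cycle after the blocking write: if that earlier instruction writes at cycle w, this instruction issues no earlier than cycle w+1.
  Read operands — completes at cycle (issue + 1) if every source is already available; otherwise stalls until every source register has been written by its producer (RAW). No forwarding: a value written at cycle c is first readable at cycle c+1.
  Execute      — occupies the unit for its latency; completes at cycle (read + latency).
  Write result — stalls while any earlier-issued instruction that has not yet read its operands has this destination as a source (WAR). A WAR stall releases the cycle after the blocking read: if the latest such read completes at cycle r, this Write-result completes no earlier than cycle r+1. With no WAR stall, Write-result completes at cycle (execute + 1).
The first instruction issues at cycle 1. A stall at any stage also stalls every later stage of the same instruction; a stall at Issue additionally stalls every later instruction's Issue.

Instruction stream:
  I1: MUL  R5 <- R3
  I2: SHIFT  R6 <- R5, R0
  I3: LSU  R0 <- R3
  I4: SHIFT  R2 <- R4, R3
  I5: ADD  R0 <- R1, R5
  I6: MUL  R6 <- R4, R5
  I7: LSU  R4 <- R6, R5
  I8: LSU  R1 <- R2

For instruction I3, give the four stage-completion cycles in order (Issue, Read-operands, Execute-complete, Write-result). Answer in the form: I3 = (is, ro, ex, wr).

  I1 | 1 | 2 | 8 | 9
  I2 | 2 | 10 | 11 | 12   RAW R5: wait I1 write@9
  I3 | 3 | 4 | 5 | 11   WAR R0: wait I2 read@10
  I4 | 13 | 14 | 15 | 16   struct: SHIFT busy until I2 writes@12
  I5 | 14 | 15 | 17 | 18
  I6 | 15 | 16 | 22 | 23
  I7 | 16 | 24 | 25 | 26   RAW R6: wait I6 write@23
  I8 | 27 | 28 | 29 | 30   struct: LSU busy until I7 writes@26

I3 = (3, 4, 5, 11)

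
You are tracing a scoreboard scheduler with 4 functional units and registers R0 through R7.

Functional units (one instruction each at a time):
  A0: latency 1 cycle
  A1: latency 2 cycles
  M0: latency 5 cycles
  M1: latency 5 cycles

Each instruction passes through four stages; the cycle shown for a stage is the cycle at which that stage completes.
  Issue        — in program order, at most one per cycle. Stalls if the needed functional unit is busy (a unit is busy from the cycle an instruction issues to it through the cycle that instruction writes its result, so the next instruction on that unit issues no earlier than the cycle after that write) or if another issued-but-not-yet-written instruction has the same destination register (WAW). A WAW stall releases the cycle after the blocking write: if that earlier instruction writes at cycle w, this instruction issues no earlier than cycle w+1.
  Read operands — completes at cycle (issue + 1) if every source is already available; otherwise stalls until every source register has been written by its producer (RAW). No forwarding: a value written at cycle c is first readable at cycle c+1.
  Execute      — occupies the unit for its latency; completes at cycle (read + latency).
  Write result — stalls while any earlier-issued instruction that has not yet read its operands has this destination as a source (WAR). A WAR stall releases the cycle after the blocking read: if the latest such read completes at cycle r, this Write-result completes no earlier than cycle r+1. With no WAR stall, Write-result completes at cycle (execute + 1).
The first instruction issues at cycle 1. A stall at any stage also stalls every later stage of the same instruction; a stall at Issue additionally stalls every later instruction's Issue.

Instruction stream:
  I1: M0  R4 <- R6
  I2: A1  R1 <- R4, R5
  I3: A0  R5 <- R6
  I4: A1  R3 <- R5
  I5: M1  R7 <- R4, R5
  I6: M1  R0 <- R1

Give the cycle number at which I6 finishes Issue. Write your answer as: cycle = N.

1) issue 1, read 2, done 7, write 8
2) issue 2, read 9, done 11, write 12  <RAW R4: wait I1 write@8>
3) issue 3, read 4, done 5, write 10  <WAR R5: wait I2 read@9>
4) issue 13, read 14, done 16, write 17  <struct: A1 busy until I2 writes@12>
5) issue 14, read 15, done 20, write 21
6) issue 22, read 23, done 28, write 29  <struct: M1 busy until I5 writes@21>

cycle = 22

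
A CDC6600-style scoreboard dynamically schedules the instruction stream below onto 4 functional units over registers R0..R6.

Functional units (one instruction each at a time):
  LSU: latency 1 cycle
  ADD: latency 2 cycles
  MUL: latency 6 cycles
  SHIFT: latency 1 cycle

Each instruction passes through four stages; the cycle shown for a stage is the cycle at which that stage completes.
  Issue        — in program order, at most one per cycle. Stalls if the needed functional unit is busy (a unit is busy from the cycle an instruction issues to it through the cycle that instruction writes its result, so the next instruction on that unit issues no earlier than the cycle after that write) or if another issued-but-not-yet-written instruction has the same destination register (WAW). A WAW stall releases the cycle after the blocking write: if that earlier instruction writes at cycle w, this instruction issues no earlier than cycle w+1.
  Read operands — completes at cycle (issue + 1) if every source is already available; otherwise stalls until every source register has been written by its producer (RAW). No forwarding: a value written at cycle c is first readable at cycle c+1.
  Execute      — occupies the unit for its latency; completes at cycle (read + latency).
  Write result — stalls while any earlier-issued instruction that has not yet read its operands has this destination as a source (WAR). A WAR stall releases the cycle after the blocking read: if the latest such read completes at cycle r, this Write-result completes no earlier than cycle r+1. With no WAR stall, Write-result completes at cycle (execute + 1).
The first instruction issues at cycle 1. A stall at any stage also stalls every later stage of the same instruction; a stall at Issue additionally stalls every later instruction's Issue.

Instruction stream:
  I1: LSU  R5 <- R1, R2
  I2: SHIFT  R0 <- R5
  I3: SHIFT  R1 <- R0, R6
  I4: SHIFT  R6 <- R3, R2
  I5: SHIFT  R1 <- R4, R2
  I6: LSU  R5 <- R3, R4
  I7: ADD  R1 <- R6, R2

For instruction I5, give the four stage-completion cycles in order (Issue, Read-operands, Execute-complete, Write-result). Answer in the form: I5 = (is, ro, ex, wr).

  I1 | 1 | 2 | 3 | 4
  I2 | 2 | 5 | 6 | 7   RAW R5: wait I1 write@4
  I3 | 8 | 9 | 10 | 11   struct: SHIFT busy until I2 writes@7
  I4 | 12 | 13 | 14 | 15   struct: SHIFT busy until I3 writes@11
  I5 | 16 | 17 | 18 | 19   struct: SHIFT busy until I4 writes@15
  I6 | 17 | 18 | 19 | 20
  I7 | 20 | 21 | 23 | 24   WAW R1: wait I5 write@19

I5 = (16, 17, 18, 19)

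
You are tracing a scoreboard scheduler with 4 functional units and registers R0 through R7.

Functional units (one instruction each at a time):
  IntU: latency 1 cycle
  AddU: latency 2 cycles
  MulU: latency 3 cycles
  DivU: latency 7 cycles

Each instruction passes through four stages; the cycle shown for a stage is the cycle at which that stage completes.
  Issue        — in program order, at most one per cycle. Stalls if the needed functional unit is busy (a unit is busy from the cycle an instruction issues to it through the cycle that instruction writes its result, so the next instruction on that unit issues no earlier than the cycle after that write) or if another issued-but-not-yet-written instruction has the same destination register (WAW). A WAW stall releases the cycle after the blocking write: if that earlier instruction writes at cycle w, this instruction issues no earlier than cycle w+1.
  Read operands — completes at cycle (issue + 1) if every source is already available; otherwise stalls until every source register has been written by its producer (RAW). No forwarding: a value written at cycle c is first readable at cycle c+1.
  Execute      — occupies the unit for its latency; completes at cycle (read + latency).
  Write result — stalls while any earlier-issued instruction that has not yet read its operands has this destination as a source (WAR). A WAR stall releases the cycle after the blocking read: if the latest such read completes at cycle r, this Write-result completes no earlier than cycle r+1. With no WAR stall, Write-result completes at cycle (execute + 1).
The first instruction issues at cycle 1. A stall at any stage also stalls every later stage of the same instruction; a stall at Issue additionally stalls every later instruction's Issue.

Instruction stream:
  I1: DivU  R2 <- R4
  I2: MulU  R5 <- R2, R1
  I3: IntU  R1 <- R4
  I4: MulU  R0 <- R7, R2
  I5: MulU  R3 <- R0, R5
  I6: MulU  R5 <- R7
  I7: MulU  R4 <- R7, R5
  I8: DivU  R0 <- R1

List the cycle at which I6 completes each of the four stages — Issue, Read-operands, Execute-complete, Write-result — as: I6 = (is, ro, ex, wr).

I6 = (28, 29, 32, 33)

cycle 1: I1 issues→DivU
cycle 2: I1 reads · I2 issues→MulU
cycle 3: I3 issues→IntU
cycle 4: I3 reads
cycle 5: I3 exec-done
cycle 9: I1 exec-done
cycle 10: I1 writes R2
cycle 11: I2 reads
cycle 12: I3 writes R1
cycle 14: I2 exec-done
cycle 15: I2 writes R5
cycle 16: I4 issues→MulU
cycle 17: I4 reads
cycle 20: I4 exec-done
cycle 21: I4 writes R0
cycle 22: I5 issues→MulU
cycle 23: I5 reads
cycle 26: I5 exec-done
cycle 27: I5 writes R3
cycle 28: I6 issues→MulU
cycle 29: I6 reads
cycle 32: I6 exec-done
cycle 33: I6 writes R5
cycle 34: I7 issues→MulU
cycle 35: I7 reads · I8 issues→DivU
cycle 36: I8 reads
cycle 38: I7 exec-done
cycle 39: I7 writes R4
cycle 43: I8 exec-done
cycle 44: I8 writes R0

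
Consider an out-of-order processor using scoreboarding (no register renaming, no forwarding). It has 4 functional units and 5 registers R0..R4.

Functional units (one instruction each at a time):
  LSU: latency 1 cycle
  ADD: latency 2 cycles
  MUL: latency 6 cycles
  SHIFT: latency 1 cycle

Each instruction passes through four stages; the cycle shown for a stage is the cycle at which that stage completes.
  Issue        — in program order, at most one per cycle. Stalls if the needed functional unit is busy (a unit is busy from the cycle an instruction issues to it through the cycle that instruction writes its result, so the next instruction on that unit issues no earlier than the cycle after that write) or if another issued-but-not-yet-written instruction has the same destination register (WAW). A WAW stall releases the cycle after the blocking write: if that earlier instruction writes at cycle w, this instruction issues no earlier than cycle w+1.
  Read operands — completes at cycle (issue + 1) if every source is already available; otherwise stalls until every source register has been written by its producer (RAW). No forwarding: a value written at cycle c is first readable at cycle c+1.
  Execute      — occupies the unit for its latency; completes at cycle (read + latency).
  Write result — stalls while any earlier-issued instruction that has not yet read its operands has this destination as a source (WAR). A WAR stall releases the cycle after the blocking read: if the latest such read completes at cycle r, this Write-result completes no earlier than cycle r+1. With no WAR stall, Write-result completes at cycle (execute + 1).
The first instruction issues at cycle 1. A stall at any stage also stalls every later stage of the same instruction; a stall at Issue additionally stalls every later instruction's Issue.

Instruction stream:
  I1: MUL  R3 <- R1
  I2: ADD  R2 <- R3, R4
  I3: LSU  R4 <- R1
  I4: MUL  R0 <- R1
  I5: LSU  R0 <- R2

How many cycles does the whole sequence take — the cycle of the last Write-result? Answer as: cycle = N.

cycle = 22

c1: I1→MUL
c2: I1 RO · I2→ADD
c3: I3→LSU
c4: I3 RO
c5: I3 EX
c8: I1 EX
c9: I1 WR R3
c10: I2 RO · I4→MUL
c11: I3 WR R4 · I4 RO
c12: I2 EX
c13: I2 WR R2
c17: I4 EX
c18: I4 WR R0
c19: I5→LSU
c20: I5 RO
c21: I5 EX
c22: I5 WR R0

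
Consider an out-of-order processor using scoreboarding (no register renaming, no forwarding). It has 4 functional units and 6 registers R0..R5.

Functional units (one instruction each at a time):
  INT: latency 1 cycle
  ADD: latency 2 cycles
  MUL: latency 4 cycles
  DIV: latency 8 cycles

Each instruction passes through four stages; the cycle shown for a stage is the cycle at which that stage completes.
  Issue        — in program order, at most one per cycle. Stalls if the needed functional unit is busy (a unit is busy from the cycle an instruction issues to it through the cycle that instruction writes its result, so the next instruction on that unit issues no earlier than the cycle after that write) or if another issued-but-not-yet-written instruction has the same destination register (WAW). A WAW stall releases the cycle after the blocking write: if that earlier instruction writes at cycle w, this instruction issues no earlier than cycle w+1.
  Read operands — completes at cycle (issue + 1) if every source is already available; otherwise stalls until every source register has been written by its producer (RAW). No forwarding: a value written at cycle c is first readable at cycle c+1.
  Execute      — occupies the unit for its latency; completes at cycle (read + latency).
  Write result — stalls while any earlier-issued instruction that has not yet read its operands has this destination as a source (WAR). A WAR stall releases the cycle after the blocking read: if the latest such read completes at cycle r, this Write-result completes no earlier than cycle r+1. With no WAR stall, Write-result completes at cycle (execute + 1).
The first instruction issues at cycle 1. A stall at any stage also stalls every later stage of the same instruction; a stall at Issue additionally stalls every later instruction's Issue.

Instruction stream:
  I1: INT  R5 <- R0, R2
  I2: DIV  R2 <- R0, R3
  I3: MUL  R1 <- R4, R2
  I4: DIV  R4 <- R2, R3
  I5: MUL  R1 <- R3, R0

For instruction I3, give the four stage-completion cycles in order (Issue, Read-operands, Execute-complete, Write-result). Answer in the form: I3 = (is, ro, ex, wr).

c1: I1→INT
c2: I1 RO, I2→DIV
c3: I1 EX, I2 RO, I3→MUL
c4: I1 WR R5
c11: I2 EX
c12: I2 WR R2
c13: I3 RO, I4→DIV
c14: I4 RO
c17: I3 EX
c18: I3 WR R1
c19: I5→MUL
c20: I5 RO
c22: I4 EX
c23: I4 WR R4
c24: I5 EX
c25: I5 WR R1

I3 = (3, 13, 17, 18)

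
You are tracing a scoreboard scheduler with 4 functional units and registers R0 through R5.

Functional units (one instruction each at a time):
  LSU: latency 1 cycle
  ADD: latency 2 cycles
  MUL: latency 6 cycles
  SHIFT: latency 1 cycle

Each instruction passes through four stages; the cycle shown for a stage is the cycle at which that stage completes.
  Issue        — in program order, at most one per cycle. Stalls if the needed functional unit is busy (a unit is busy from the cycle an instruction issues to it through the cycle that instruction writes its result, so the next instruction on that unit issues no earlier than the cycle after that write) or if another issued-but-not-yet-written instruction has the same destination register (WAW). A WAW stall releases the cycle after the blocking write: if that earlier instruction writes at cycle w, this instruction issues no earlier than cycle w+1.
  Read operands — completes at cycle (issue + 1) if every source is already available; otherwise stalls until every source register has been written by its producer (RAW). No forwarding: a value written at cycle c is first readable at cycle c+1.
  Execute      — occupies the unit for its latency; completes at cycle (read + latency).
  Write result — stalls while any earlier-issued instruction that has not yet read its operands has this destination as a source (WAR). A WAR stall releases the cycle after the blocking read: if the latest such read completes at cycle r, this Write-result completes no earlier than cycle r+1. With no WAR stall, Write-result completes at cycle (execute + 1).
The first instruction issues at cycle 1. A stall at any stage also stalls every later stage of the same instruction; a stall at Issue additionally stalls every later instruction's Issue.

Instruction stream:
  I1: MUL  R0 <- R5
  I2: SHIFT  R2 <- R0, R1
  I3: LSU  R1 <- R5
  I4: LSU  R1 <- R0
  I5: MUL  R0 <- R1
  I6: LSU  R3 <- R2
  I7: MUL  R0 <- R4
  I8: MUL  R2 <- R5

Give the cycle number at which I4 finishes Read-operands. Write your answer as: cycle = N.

c1: I1 dispatched to MUL
c2: I1 operands ready · I2 dispatched to SHIFT
c3: I3 dispatched to LSU
c4: I3 operands ready
c5: I3 complete
c8: I1 complete
c9: R0←I1
c10: I2 operands ready
c11: I2 complete · R1←I3
c12: R2←I2 · I4 dispatched to LSU
c13: I4 operands ready · I5 dispatched to MUL
c14: I4 complete
c15: R1←I4
c16: I5 operands ready · I6 dispatched to LSU
c17: I6 operands ready
c18: I6 complete
c19: R3←I6
c22: I5 complete
c23: R0←I5
c24: I7 dispatched to MUL
c25: I7 operands ready
c31: I7 complete
c32: R0←I7
c33: I8 dispatched to MUL
c34: I8 operands ready
c40: I8 complete
c41: R2←I8

cycle = 13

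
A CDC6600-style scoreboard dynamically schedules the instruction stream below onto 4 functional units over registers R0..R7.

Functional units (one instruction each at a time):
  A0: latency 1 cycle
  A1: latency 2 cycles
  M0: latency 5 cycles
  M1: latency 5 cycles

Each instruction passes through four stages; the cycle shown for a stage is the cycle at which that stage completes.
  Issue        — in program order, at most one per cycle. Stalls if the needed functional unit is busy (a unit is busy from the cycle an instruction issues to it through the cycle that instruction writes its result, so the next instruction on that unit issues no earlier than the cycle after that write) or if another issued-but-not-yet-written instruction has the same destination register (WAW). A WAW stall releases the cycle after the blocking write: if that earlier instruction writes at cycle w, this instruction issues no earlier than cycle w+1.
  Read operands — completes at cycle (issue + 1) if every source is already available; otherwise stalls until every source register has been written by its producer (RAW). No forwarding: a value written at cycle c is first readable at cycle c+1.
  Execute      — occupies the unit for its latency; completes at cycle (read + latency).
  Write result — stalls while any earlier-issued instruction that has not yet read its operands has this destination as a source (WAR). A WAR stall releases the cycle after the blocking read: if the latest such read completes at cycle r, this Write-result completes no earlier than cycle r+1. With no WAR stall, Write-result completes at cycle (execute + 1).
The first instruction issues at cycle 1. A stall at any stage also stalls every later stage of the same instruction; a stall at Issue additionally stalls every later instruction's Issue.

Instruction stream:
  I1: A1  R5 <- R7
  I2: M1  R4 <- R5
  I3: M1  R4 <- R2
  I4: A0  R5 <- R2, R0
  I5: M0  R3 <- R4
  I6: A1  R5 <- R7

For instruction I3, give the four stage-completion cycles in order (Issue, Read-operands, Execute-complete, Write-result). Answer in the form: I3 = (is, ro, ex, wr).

I3 = (13, 14, 19, 20)

cycle 1: I1 issues→A1
cycle 2: I1 reads; I2 issues→M1
cycle 4: I1 exec-done
cycle 5: I1 writes R5
cycle 6: I2 reads
cycle 11: I2 exec-done
cycle 12: I2 writes R4
cycle 13: I3 issues→M1
cycle 14: I3 reads; I4 issues→A0
cycle 15: I4 reads; I5 issues→M0
cycle 16: I4 exec-done
cycle 17: I4 writes R5
cycle 18: I6 issues→A1
cycle 19: I3 exec-done; I6 reads
cycle 20: I3 writes R4
cycle 21: I5 reads; I6 exec-done
cycle 22: I6 writes R5
cycle 26: I5 exec-done
cycle 27: I5 writes R3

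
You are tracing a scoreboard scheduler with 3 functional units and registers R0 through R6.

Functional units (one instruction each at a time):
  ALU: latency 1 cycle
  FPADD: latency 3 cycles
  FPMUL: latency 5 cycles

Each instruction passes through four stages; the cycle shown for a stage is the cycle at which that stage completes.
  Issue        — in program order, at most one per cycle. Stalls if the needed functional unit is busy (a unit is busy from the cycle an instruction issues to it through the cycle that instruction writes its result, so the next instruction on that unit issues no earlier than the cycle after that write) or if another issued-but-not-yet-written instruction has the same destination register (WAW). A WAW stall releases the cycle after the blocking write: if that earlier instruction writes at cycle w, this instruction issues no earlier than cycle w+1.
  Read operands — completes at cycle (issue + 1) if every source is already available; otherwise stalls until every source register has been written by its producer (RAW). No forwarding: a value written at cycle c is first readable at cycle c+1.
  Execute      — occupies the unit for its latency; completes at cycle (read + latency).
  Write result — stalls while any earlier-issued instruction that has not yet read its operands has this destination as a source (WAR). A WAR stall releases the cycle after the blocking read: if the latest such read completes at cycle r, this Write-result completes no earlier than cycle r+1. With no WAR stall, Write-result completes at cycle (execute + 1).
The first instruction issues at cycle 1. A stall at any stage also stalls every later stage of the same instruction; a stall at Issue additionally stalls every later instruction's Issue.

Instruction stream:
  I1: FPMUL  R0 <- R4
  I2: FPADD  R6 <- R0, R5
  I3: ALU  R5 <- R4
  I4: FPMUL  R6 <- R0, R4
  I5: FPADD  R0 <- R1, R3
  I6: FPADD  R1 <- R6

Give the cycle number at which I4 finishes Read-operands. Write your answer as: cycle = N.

cycle = 15

c1: I1→FPMUL
c2: I1 RO, I2→FPADD
c3: I3→ALU
c4: I3 RO
c5: I3 EX
c7: I1 EX
c8: I1 WR R0
c9: I2 RO
c10: I3 WR R5
c12: I2 EX
c13: I2 WR R6
c14: I4→FPMUL
c15: I4 RO, I5→FPADD
c16: I5 RO
c19: I5 EX
c20: I4 EX, I5 WR R0
c21: I4 WR R6, I6→FPADD
c22: I6 RO
c25: I6 EX
c26: I6 WR R1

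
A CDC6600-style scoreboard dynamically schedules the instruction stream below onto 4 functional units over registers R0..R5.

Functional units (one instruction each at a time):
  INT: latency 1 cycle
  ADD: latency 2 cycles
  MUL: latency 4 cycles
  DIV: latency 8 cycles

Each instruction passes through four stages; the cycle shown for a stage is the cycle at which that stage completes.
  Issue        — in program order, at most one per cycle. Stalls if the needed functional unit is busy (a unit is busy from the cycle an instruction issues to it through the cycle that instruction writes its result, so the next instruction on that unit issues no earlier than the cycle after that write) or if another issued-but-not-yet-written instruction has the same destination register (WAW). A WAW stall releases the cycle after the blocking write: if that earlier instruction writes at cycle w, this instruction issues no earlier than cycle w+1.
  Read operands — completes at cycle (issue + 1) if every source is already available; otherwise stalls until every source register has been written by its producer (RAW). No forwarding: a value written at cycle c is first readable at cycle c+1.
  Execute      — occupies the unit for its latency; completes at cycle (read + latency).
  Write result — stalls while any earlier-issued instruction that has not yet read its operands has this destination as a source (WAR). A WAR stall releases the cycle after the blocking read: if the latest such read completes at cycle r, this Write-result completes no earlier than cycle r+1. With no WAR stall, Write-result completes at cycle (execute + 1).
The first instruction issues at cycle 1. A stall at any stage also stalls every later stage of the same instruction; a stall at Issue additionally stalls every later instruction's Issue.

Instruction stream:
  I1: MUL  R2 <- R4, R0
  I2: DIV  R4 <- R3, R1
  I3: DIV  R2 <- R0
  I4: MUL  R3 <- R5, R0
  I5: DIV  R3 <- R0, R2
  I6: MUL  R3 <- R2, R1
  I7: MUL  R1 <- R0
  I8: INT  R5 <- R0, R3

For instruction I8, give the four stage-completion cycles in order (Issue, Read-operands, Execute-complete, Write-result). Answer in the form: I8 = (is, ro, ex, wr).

I1 -> (1, 2, 6, 7)
I2 -> (2, 3, 11, 12)
I3 -> (13, 14, 22, 23)  // struct: DIV busy until I2 writes@12
I4 -> (14, 15, 19, 20)
I5 -> (24, 25, 33, 34)  // struct: DIV busy until I3 writes@23
I6 -> (35, 36, 40, 41)  // WAW R3: wait I5 write@34
I7 -> (42, 43, 47, 48)  // struct: MUL busy until I6 writes@41
I8 -> (43, 44, 45, 46)

I8 = (43, 44, 45, 46)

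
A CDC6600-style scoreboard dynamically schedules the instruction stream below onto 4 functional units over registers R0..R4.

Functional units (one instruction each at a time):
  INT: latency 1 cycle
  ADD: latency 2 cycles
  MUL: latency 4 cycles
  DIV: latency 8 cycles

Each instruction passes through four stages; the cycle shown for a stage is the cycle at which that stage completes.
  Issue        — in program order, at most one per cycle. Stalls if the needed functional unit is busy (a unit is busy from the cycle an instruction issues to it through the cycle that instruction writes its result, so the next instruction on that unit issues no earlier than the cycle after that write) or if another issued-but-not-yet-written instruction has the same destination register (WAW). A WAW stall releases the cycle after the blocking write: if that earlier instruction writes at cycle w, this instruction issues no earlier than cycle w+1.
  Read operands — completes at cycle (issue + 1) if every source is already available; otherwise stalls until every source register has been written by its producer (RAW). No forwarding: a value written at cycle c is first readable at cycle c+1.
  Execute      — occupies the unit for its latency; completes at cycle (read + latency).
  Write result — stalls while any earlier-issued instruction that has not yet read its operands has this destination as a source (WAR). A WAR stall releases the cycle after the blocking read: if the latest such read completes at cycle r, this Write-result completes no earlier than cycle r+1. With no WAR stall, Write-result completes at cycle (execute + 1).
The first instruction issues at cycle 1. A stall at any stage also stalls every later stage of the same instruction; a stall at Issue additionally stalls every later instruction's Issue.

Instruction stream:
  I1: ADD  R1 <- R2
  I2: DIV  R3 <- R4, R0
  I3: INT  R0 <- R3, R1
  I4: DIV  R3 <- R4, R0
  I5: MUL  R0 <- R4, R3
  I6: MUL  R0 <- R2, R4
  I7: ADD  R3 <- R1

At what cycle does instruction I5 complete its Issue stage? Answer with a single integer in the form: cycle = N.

  I1 | 1 | 2 | 4 | 5
  I2 | 2 | 3 | 11 | 12
  I3 | 3 | 13 | 14 | 15   RAW R3: wait I2 write@12
  I4 | 13 | 16 | 24 | 25   struct: DIV busy until I2 writes@12 · RAW R0: wait I3 write@15
  I5 | 16 | 26 | 30 | 31   WAW R0: wait I3 write@15 · RAW R3: wait I4 write@25
  I6 | 32 | 33 | 37 | 38   struct: MUL busy until I5 writes@31
  I7 | 33 | 34 | 36 | 37

cycle = 16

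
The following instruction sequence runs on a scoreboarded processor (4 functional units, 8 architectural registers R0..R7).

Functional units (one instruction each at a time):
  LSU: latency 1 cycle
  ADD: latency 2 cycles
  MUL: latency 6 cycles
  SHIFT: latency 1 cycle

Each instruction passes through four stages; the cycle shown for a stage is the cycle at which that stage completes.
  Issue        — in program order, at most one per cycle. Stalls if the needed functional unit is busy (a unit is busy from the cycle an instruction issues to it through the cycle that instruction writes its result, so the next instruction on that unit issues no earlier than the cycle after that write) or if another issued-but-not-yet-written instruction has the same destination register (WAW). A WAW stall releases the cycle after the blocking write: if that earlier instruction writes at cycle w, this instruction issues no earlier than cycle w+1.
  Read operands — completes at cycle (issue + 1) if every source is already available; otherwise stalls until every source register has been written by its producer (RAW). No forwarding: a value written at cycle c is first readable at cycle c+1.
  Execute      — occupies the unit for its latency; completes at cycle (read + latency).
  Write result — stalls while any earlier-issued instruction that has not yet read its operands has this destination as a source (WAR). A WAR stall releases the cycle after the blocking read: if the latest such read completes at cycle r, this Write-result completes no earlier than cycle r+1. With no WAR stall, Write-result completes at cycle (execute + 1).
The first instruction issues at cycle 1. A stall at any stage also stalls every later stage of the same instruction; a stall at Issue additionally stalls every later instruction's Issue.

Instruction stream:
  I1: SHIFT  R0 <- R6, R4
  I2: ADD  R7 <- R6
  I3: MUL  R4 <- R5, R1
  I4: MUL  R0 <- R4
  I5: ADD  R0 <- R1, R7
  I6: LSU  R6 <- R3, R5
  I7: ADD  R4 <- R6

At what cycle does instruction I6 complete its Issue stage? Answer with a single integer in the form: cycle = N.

[I1] 1/2/3/4
[I2] 2/3/5/6
[I3] 3/4/10/11
[I4] 12/13/19/20  (struct: MUL busy until I3 writes@11)
[I5] 21/22/24/25  (WAW R0: wait I4 write@20)
[I6] 22/23/24/25
[I7] 26/27/29/30  (struct: ADD busy until I5 writes@25)

cycle = 22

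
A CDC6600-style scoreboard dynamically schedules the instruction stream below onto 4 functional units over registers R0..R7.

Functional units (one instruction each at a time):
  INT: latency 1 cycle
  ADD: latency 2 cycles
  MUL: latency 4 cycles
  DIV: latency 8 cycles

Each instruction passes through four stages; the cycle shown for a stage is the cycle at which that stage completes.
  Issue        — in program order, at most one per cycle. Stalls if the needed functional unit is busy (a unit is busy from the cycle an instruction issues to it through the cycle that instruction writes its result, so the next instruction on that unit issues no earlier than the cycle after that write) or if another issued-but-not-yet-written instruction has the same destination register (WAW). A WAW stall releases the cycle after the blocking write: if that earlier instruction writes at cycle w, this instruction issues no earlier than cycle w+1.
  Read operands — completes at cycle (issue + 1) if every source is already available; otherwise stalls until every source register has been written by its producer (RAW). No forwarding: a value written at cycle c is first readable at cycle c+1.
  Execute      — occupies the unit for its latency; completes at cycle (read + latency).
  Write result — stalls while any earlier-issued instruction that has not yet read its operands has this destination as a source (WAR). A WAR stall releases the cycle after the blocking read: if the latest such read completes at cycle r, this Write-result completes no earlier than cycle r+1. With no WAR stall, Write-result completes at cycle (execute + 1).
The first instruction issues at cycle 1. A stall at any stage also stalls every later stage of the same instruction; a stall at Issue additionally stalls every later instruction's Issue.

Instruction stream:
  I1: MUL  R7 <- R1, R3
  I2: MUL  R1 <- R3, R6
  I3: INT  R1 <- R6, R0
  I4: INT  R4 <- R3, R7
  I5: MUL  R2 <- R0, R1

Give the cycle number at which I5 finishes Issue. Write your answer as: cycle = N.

cycle 1: issue I1 (MUL)
cycle 2: I1 read-ops
cycle 6: I1 finished on MUL
cycle 7: I1→R7
cycle 8: issue I2 (MUL)
cycle 9: I2 read-ops
cycle 13: I2 finished on MUL
cycle 14: I2→R1
cycle 15: issue I3 (INT)
cycle 16: I3 read-ops
cycle 17: I3 finished on INT
cycle 18: I3→R1
cycle 19: issue I4 (INT)
cycle 20: I4 read-ops | issue I5 (MUL)
cycle 21: I4 finished on INT | I5 read-ops
cycle 22: I4→R4
cycle 25: I5 finished on MUL
cycle 26: I5→R2

cycle = 20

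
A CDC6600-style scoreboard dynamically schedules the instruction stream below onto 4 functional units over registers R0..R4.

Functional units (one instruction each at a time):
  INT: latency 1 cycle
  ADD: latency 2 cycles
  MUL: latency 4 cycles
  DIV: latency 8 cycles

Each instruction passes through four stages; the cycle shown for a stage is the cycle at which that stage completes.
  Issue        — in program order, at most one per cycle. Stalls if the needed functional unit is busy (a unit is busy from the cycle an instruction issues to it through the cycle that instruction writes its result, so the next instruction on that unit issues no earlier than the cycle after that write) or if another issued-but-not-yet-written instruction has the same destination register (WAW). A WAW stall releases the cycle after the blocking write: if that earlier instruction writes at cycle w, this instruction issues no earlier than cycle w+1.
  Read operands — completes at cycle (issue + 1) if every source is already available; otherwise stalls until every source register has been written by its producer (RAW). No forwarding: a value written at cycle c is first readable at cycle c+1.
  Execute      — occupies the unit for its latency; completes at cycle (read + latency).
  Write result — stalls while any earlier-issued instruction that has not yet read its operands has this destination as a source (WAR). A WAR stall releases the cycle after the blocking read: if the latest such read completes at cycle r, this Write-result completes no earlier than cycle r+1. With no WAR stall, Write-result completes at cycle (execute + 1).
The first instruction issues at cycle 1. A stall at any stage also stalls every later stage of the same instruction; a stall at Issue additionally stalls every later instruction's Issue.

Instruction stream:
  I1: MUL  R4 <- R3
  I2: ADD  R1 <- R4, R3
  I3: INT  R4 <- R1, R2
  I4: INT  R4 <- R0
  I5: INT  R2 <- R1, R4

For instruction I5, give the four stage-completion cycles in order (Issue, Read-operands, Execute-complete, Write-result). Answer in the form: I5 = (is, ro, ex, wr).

I5 = (19, 20, 21, 22)

[I1] 1/2/6/7
[I2] 2/8/10/11  (RAW R4: wait I1 write@7)
[I3] 8/12/13/14  (WAW R4: wait I1 write@7; RAW R1: wait I2 write@11)
[I4] 15/16/17/18  (struct: INT busy until I3 writes@14)
[I5] 19/20/21/22  (struct: INT busy until I4 writes@18)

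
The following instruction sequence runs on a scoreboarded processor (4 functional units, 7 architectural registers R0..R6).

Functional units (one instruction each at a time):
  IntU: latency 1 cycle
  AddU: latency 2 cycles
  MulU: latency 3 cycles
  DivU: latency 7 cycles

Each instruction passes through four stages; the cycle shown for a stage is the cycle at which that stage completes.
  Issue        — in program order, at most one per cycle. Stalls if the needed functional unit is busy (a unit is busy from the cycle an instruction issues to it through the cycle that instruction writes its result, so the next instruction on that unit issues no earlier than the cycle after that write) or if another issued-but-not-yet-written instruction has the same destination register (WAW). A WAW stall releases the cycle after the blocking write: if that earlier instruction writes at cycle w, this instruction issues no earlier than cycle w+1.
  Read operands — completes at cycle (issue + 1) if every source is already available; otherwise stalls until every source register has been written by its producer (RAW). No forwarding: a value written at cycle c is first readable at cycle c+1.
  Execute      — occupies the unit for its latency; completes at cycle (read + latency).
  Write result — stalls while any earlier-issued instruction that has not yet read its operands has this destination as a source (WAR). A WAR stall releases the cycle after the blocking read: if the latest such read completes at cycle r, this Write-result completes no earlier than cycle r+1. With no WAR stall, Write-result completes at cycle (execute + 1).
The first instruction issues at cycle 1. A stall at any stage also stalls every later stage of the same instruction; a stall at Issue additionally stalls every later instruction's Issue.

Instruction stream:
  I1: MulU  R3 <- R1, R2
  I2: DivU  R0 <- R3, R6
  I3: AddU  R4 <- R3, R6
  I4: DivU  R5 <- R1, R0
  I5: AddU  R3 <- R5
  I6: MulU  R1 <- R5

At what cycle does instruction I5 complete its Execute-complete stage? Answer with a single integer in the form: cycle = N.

cycle = 28

I1  is:1  ro:2  ex:5  wr:6
I2  is:2  ro:7  ex:14  wr:15  — RAW R3: wait I1 write@6
I3  is:3  ro:7  ex:9  wr:10  — RAW R3: wait I1 write@6
I4  is:16  ro:17  ex:24  wr:25  — struct: DivU busy until I2 writes@15
I5  is:17  ro:26  ex:28  wr:29  — RAW R5: wait I4 write@25
I6  is:18  ro:26  ex:29  wr:30  — RAW R5: wait I4 write@25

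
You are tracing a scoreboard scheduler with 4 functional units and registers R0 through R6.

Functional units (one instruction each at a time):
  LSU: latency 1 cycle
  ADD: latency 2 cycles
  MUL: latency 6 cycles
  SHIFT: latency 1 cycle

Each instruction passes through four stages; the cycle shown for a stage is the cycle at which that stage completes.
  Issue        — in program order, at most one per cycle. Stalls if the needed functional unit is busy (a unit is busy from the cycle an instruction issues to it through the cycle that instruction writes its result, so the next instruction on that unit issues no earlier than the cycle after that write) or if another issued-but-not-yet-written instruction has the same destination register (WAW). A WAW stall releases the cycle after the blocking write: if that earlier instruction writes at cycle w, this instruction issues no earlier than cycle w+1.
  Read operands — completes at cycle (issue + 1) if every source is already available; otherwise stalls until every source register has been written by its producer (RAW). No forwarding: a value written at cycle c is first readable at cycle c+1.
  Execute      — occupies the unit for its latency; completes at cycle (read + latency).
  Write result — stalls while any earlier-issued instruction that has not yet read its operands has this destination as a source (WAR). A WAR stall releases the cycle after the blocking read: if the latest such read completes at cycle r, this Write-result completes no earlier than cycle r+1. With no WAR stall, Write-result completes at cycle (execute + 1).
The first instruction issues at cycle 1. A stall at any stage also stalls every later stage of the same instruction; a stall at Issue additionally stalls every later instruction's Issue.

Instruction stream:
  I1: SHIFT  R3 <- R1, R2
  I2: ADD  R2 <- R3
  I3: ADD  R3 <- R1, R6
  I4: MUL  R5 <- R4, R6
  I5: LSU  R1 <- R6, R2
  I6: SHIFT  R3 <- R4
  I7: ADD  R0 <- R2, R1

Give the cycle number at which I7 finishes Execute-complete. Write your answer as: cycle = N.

1) issue 1, read 2, done 3, write 4
2) issue 2, read 5, done 7, write 8  <RAW R3: wait I1 write@4>
3) issue 9, read 10, done 12, write 13  <struct: ADD busy until I2 writes@8>
4) issue 10, read 11, done 17, write 18
5) issue 11, read 12, done 13, write 14
6) issue 14, read 15, done 16, write 17  <WAW R3: wait I3 write@13>
7) issue 15, read 16, done 18, write 19

cycle = 18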